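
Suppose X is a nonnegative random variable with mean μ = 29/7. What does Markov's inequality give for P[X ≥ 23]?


μ = E[X] = 29/7, a = 23.
Markov: P[X ≥ 23] ≤ μ/a = (29/7)/23 = 29/161.
Numerically: ≈ 0.180.
(Since a = 23 > μ = 4.143, the bound 29/161 is < 1 and informative.)

P[X ≥ 23] ≤ 29/161 ≈ 0.180.


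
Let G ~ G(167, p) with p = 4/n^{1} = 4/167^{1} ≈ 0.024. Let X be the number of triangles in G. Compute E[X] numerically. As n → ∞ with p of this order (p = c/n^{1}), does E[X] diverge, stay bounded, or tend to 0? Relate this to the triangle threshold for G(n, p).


Number of potential triangles: C(167, 3) = 762355.
Each occurs with probability p³ ≈ (0.024)³ ≈ 1.37414e-05.
By linearity: E[X] = C(167, 3)·p³ ≈ 762355 · 1.37414e-05 ≈ 10.476.
Here α = 1, so p = 4/n is exactly at the triangle threshold p ~ 1/n. Asymptotically E[X] → c³/6 = 4³/6 = 32/3 ≈ 10.667, a bounded constant. In this regime the triangle count is asymptotically Poisson(c³/6).

E[X] ≈ 10.476; in regime p = Θ(1/n^{1}) E[X] stays bounded (at the triangle threshold p ~ 1/n).


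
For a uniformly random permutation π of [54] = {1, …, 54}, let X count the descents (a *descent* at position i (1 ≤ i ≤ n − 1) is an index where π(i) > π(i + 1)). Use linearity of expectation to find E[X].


Write X = Σ X_I over i = 1, …, 53, with X_I the indicator of one descent.
There are 53 indicators.
For each fixed i, the pair (π(i), π(i+1)) is a uniformly random ordered pair of distinct values from {1, …, 54}; by symmetry P[π(i) > π(i+1)] = 1/2.
By linearity: E[X] = 53 · (1/2) = (54 − 1) · (1/2) = 53/2 ≈ 26.500000.

E[X] = 53/2 = 26.500000.


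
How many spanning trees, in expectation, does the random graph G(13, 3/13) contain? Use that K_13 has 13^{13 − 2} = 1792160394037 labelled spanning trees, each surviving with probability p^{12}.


K_13 has 13^{13 − 2} = 1792160394037 labelled spanning trees.
For each such spanning tree H, let X_H = 1 if all 12 edges of H are present in G. Then P[X_H = 1] = p^{12} = (3/13)^{12} = 531441/23298085122481.
By linearity: E[X] = Σ_H E[X_H] = 1792160394037 · p^{12} = 1792160394037 · 531441/23298085122481 = 531441/13.
Numerically: E[X] ≈ 4.09e+04.

E[X] = 1792160394037 · (3/13)^{12} = 531441/13 ≈ 4.09e+04.


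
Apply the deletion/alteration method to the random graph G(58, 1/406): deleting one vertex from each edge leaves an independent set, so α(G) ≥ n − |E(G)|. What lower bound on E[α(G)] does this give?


E[|E(G)|] = C(58, 2)·p = 1653 · (1/406) = 57/14.
E[α(G)] ≥ n − E[|E(G)|] = 58 − 57/14 = 755/14.
Numerically: ≈ 53.92857.
(This is only a lower bound; the true E[α(G)] may be larger.)

E[α(G)] ≥ 755/14 ≈ 53.92857.


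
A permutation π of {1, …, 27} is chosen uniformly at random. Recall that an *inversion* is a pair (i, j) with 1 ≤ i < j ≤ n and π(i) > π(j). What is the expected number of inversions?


Write X = Σ X_I over the C(27, 2) = 351 pairs i < j, with X_I the indicator of one inversion.
There are 351 indicators.
For each fixed pair i < j, the values π(i) and π(j) are two distinct elements of {1, …, 27} in uniformly random order; by symmetry P[π(i) > π(j)] = 1/2.
By linearity: E[X] = 351 · (1/2) = C(27, 2) · (1/2) = 351/2 = 351/2 ≈ 175.500000.

E[X] = 351/2 = 175.500000.


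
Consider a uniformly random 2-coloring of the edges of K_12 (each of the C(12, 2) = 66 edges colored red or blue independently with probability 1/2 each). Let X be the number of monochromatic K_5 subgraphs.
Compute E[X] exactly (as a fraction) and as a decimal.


Let X = Σ_S X_S over the C(12, 5) = 792 subsets S of size 5, where X_S = 1 if the K_5 on S is monochromatic.
For a fixed S, the K_5 on S has C(5, 2) = 10 edges. P[all 10 edges red] = (1/2)^10, and likewise for blue, so P[monochromatic] = 2·(1/2)^10 = 2^{1 − 10} = 1/512.
By linearity of expectation: E[X] = C(12, 5) · 2^{1 − 10} = 792 · 1/512 = 99/64.
Numerically: E[X] ≈ 1.54688.

E[X] = C(12,5)·2^(1−C(5,2)) = 99/64 ≈ 1.54688.


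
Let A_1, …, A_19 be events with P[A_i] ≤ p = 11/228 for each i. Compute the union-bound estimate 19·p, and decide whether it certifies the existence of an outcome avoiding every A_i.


Union bound: P[∪_{i=1}^{19} A_i] ≤ Σ_i P[A_i] ≤ 19·p = 19·(11/228) = 11/12.
Numerically: 11/12 ≈ 0.9166667.
Is 11/12 < 1? YES.
Since P[∪ A_i] ≤ 11/12 < 1, the complement has P[∩ A_i^c] ≥ 1 − 11/12 = 1/12 > 0, so some outcome avoids every A_i.

19·p = 11/12 ≈ 0.9166667; existence CERTIFIED by the union bound.


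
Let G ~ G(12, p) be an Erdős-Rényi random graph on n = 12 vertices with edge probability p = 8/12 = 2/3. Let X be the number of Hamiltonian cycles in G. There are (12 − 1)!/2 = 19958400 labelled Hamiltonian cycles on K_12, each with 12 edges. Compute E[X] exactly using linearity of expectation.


K_12 has (12 − 1)!/2 = 19958400 labelled Hamiltonian cycles.
For each such Hamiltonian cycle H, let X_H = 1 if all 12 edges of H are present in G. Then P[X_H = 1] = p^{12} = (2/3)^{12} = 4096/531441.
Summing the indicators: E[X] = Σ_H E[X_H] = 19958400 · p^{12} = 19958400 · 4096/531441 = 1009254400/6561.
Numerically: E[X] ≈ 1.54e+05.

E[X] = 19958400 · (2/3)^{12} = 1009254400/6561 ≈ 1.54e+05.


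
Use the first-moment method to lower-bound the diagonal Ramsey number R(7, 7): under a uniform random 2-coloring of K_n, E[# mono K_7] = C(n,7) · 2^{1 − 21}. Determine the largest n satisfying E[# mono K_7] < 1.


We need C(n, 7) · 2^{1 − 21} < 1, i.e. C(n, 7) < 2^{21 − 1} = 1048576.
Check values of n near the boundary:
  n = 23: C(23, 7) = 245157; 245157 < 1048576? YES
  n = 24: C(24, 7) = 346104; 346104 < 1048576? YES
  n = 25: C(25, 7) = 480700; 480700 < 1048576? YES
  n = 26: C(26, 7) = 657800; 657800 < 1048576? YES
  n = 27: C(27, 7) = 888030; 888030 < 1048576? YES
  n = 28: C(28, 7) = 1184040; 1184040 < 1048576? NO
The largest n with C(n, 7) < 1048576 is n = 27 (where E[X] = 444015/524288 ≈ 0.84689). Hence R(7, 7) > 27, i.e. R(7, 7) ≥ 28.

Largest n = 27; hence R(7, 7) > 27.


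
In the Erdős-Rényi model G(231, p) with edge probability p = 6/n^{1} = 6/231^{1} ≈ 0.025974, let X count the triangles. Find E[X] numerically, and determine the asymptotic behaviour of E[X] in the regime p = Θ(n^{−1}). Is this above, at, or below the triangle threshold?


Number of potential triangles: C(231, 3) = 2027795.
Each occurs with probability p³ ≈ (0.025974)³ ≈ 1.75233773e-05.
By linearity: E[X] = C(231, 3)·p³ ≈ 2027795 · 1.75233773e-05 ≈ 35.533817.
Here α = 1, so p = 6/n is exactly at the triangle threshold p ~ 1/n. Asymptotically E[X] → c³/6 = 6³/6 = 36 ≈ 36.000000, a bounded constant. In this regime the triangle count is asymptotically Poisson(c³/6).

E[X] ≈ 35.533817; in regime p = Θ(1/n^{1}) E[X] stays bounded (at the triangle threshold p ~ 1/n).


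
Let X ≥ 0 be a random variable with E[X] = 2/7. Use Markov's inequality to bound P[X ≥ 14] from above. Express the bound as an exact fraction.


μ = E[X] = 2/7, a = 14.
Markov: P[X ≥ 14] ≤ μ/a = (2/7)/14 = 1/49.
Numerically: ≈ 0.020.
(Since a = 14 > μ = 0.286, the bound 1/49 is < 1 and informative.)

P[X ≥ 14] ≤ 1/49 ≈ 0.020.


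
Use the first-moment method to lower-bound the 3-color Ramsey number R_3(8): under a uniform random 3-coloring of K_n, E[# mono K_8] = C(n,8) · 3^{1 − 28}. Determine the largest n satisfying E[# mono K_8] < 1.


We need C(n, 8) · 3^{1 − 28} < 1, i.e. C(n, 8) < 3^{28 − 1} = 7625597484987.
Check values of n near the boundary:
  n = 155: C(155, 8) = 6876747915675; 6876747915675 < 7625597484987? YES
  n = 156: C(156, 8) = 7248464019225; 7248464019225 < 7625597484987? YES
  n = 157: C(157, 8) = 7637643295425; 7637643295425 < 7625597484987? NO
  n = 158: C(158, 8) = 8044984271181; 8044984271181 < 7625597484987? NO
The largest n with C(n, 8) < 7625597484987 is n = 156 (where E[X] = 805384891025/847288609443 ≈ 0.95054). Hence R_3(8) > 156, i.e. R_3(8) ≥ 157.

Largest n = 156; hence R_3(8) > 156.


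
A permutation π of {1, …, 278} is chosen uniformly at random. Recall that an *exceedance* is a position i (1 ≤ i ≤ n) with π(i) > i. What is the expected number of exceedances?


Write X = Σ_{i=1}^{278} X_i, where X_i = 1_{π(i) > i}.
For each fixed i, π(i) is uniform over {1, …, 278} (marginal of a uniform permutation), so P[π(i) > i] = (n − i)/n. Summing: Σ_{i=1}^{278} (n − i)/n = (0 + 1 + … + 277)/278 = 278(278 − 1)/(2·278) = (278 − 1)/2.
Hence E[X] = Σ_{i=1}^{278} (278 − i)/278 = 277/2 ≈ 138.500.

E[X] = 277/2 = 138.500.


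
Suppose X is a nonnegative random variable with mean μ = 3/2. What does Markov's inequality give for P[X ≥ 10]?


μ = E[X] = 3/2, a = 10.
Markov: P[X ≥ 10] ≤ μ/a = (3/2)/10 = 3/20.
Numerically: ≈ 0.150000.
(Since a = 10 > μ = 1.500000, the bound 3/20 is < 1 and informative.)

P[X ≥ 10] ≤ 3/20 ≈ 0.150000.


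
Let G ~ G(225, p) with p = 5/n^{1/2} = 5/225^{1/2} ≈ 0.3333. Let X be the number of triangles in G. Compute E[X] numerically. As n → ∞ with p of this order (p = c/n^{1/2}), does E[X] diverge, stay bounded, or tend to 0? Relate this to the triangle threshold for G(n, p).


Number of potential triangles: C(225, 3) = 1873200.
Each occurs with probability p³ ≈ (0.3333)³ ≈ 3.703704e-02.
By linearity: E[X] = C(225, 3)·p³ ≈ 1873200 · 3.703704e-02 ≈ 69377.7778.
Since α = 1/2 < 1, p = c/n^{1/2} ≫ 1/n is above the triangle threshold p ~ 1/n. Asymptotically E[X] ~ (c³/6)·n^{3(1−α)} = (5³/6)·n^{1.5} → ∞; triangles are abundant w.h.p.

E[X] ≈ 69377.7778; in regime p = Θ(1/n^{1/2}) E[X] diverges (above the triangle threshold p ~ 1/n).


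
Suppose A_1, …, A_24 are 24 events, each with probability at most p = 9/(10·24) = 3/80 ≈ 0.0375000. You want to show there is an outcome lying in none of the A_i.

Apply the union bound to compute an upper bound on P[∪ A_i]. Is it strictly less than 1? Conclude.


Union bound: P[∪_{i=1}^{24} A_i] ≤ Σ_i P[A_i] ≤ 24·p = 24·(3/80) = 9/10.
Numerically: 9/10 ≈ 0.9000000.
Is 9/10 < 1? YES.
Since P[∪ A_i] ≤ 9/10 < 1, the complement has P[∩ A_i^c] ≥ 1 − 9/10 = 1/10 > 0, so some outcome avoids every A_i.

24·p = 9/10 ≈ 0.9000000; existence CERTIFIED by the union bound.


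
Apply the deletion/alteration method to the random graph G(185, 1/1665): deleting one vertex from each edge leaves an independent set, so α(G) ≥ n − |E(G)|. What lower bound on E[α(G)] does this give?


E[|E(G)|] = C(185, 2)·p = 17020 · (1/1665) = 92/9.
E[α(G)] ≥ n − E[|E(G)|] = 185 − 92/9 = 1573/9.
Numerically: ≈ 174.7778.
(This is only a lower bound; the true E[α(G)] may be larger.)

E[α(G)] ≥ 1573/9 ≈ 174.7778.


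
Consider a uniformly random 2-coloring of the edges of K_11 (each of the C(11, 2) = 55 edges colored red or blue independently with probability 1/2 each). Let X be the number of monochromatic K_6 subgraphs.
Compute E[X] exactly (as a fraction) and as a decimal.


Let X = Σ_S X_S over the C(11, 6) = 462 subsets S of size 6, where X_S = 1 if the K_6 on S is monochromatic.
For a fixed S, the K_6 on S has C(6, 2) = 15 edges. P[all 15 edges red] = (1/2)^15, and likewise for blue, so P[monochromatic] = 2·(1/2)^15 = 2^{1 − 15} = 1/16384.
By linearity: E[X] = C(11, 6) · 2^{1 − 15} = 462 · 1/16384 = 231/8192.
Numerically: E[X] ≈ 0.028198.

E[X] = C(11,6)·2^(1−C(6,2)) = 231/8192 ≈ 0.028198.


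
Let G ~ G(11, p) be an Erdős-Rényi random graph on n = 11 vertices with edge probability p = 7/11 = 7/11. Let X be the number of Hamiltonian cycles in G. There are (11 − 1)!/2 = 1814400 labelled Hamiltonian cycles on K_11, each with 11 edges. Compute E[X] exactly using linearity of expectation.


K_11 has (11 − 1)!/2 = 1814400 labelled Hamiltonian cycles.
For each such Hamiltonian cycle H, let X_H = 1 if all 11 edges of H are present in G. Then P[X_H = 1] = p^{11} = (7/11)^{11} = 1977326743/285311670611.
Summing the indicators: E[X] = Σ_H E[X_H] = 1814400 · p^{11} = 1814400 · 1977326743/285311670611 = 3587661642499200/285311670611.
Numerically: E[X] ≈ 1.26e+04.

E[X] = 1814400 · (7/11)^{11} = 3587661642499200/285311670611 ≈ 1.26e+04.


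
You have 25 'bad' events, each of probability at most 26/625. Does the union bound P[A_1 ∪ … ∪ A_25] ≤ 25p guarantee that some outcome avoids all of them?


Union bound: P[∪_{i=1}^{25} A_i] ≤ Σ_i P[A_i] ≤ 25·p = 25·(26/625) = 26/25.
Numerically: 26/25 ≈ 1.040000.
Is 26/25 < 1? NO.
Since the bound 26/25 is ≥ 1, the union bound is uninformative here; it does NOT by itself certify existence.

25·p = 26/25 ≈ 1.040000; existence NOT certified by the union bound.


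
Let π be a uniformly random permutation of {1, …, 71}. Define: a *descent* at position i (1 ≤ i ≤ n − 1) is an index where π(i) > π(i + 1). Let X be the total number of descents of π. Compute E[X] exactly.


Write X = Σ X_I over i = 1, …, 70, with X_I the indicator of one descent.
There are 70 indicators.
For each fixed i, the pair (π(i), π(i+1)) is a uniformly random ordered pair of distinct values from {1, …, 71}; by symmetry P[π(i) > π(i+1)] = 1/2.
By linearity: E[X] = 70 · (1/2) = (71 − 1) · (1/2) = 35 ≈ 35.000.

E[X] = 35 = 35.000.


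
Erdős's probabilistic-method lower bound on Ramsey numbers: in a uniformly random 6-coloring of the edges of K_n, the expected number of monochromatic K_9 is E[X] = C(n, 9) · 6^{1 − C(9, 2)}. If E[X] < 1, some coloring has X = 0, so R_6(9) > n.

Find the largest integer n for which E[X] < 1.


We need C(n, 9) · 6^{1 − 36} < 1, i.e. C(n, 9) < 6^{36 − 1} = 1719070799748422591028658176.
Check values of n near the boundary:
  n = 4405: C(4405, 9) = 1706862792900636302463627150; 1706862792900636302463627150 < 1719070799748422591028658176? YES
  n = 4406: C(4406, 9) = 1710356485221788389505285700; 1710356485221788389505285700 < 1719070799748422591028658176? YES
  n = 4407: C(4407, 9) = 1713856532599459170657070050; 1713856532599459170657070050 < 1719070799748422591028658176? YES
  n = 4408: C(4408, 9) = 1717362945146264156457459600; 1717362945146264156457459600 < 1719070799748422591028658176? YES
  n = 4409: C(4409, 9) = 1720875732988608787686577131; 1720875732988608787686577131 < 1719070799748422591028658176? NO
  n = 4410: C(4410, 9) = 1724394906266704102180823710; 1724394906266704102180823710 < 1719070799748422591028658176? NO
  n = 4411: C(4411, 9) = 1727920475134582415883601405; 1727920475134582415883601405 < 1719070799748422591028658176? NO
The largest n with C(n, 9) < 1719070799748422591028658176 is n = 4408 (where E[X] = 35778394690547169926197075/35813974994758803979763712 ≈ 0.999). Hence R_6(9) > 4408, i.e. R_6(9) ≥ 4409.

Largest n = 4408; hence R_6(9) > 4408.


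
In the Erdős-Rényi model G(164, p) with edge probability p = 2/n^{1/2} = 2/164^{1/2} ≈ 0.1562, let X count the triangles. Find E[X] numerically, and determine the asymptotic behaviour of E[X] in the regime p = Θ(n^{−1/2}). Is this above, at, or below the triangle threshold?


Number of potential triangles: C(164, 3) = 721764.
Each occurs with probability p³ ≈ (0.1562)³ ≈ 3.809116e-03.
By linearity: E[X] = C(164, 3)·p³ ≈ 721764 · 3.809116e-03 ≈ 2749.2829.
Since α = 1/2 < 1, p = c/n^{1/2} ≫ 1/n is above the triangle threshold p ~ 1/n. Asymptotically E[X] ~ (c³/6)·n^{3(1−α)} = (2³/6)·n^{1.5} → ∞; triangles are abundant w.h.p.

E[X] ≈ 2749.2829; in regime p = Θ(1/n^{1/2}) E[X] diverges (above the triangle threshold p ~ 1/n).


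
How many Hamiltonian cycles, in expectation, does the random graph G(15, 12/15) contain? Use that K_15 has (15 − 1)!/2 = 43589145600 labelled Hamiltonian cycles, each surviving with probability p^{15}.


K_15 has (15 − 1)!/2 = 43589145600 labelled Hamiltonian cycles.
For each such Hamiltonian cycle H, let X_H = 1 if all 15 edges of H are present in G. Then P[X_H = 1] = p^{15} = (4/5)^{15} = 1073741824/30517578125.
By linearity: E[X] = Σ_H E[X_H] = 43589145600 · p^{15} = 43589145600 · 1073741824/30517578125 = 1872139548125822976/1220703125.
Numerically: E[X] ≈ 1.53e+09.

E[X] = 43589145600 · (4/5)^{15} = 1872139548125822976/1220703125 ≈ 1.53e+09.


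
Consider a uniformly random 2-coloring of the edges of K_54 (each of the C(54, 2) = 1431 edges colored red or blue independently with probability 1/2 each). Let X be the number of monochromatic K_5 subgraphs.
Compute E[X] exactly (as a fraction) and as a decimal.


Let X = Σ_S X_S over the C(54, 5) = 3162510 subsets S of size 5, where X_S = 1 if the K_5 on S is monochromatic.
For a fixed S, the K_5 on S has C(5, 2) = 10 edges. P[all 10 edges red] = (1/2)^10, and likewise for blue, so P[monochromatic] = 2·(1/2)^10 = 2^{1 − 10} = 1/512.
By linearity of expectation: E[X] = C(54, 5) · 2^{1 − 10} = 3162510 · 1/512 = 1581255/256.
Numerically: E[X] ≈ 6176.7773.

E[X] = C(54,5)·2^(1−C(5,2)) = 1581255/256 ≈ 6176.7773.


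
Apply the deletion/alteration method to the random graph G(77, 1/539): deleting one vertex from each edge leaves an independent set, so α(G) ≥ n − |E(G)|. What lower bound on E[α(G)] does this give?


E[|E(G)|] = C(77, 2)·p = 2926 · (1/539) = 38/7.
E[α(G)] ≥ n − E[|E(G)|] = 77 − 38/7 = 501/7.
Numerically: ≈ 71.571.
(This is only a lower bound; the true E[α(G)] may be larger.)

E[α(G)] ≥ 501/7 ≈ 71.571.


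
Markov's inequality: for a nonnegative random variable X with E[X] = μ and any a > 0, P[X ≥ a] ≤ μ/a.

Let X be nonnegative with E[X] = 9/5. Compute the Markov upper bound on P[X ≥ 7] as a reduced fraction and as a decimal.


μ = E[X] = 9/5, a = 7.
Markov: P[X ≥ 7] ≤ μ/a = (9/5)/7 = 9/35.
Numerically: ≈ 0.257143.
(Since a = 7 > μ = 1.800000, the bound 9/35 is < 1 and informative.)

P[X ≥ 7] ≤ 9/35 ≈ 0.257143.


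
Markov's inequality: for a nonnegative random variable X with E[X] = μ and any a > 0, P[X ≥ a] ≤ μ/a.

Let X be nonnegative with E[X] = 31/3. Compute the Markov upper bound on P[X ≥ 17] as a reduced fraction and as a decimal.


μ = E[X] = 31/3, a = 17.
Markov: P[X ≥ 17] ≤ μ/a = (31/3)/17 = 31/51.
Numerically: ≈ 0.607843.
(Since a = 17 > μ = 10.333333, the bound 31/51 is < 1 and informative.)

P[X ≥ 17] ≤ 31/51 ≈ 0.607843.


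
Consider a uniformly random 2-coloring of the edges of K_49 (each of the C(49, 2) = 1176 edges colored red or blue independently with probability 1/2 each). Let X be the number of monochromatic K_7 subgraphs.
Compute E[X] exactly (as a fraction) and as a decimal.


Let X = Σ_S X_S over the C(49, 7) = 85900584 subsets S of size 7, where X_S = 1 if the K_7 on S is monochromatic.
For a fixed S, the K_7 on S has C(7, 2) = 21 edges. P[all 21 edges red] = (1/2)^21, and likewise for blue, so P[monochromatic] = 2·(1/2)^21 = 2^{1 − 21} = 1/1048576.
By linearity: E[X] = C(49, 7) · 2^{1 − 21} = 85900584 · 1/1048576 = 10737573/131072.
Numerically: E[X] ≈ 81.921181.

E[X] = C(49,7)·2^(1−C(7,2)) = 10737573/131072 ≈ 81.921181.


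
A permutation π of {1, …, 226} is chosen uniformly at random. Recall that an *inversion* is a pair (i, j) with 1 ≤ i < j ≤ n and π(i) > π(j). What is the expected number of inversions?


Write X = Σ X_I over the C(226, 2) = 25425 pairs i < j, with X_I the indicator of one inversion.
There are 25425 indicators.
For each fixed pair i < j, the values π(i) and π(j) are two distinct elements of {1, …, 226} in uniformly random order; by symmetry P[π(i) > π(j)] = 1/2.
By linearity: E[X] = 25425 · (1/2) = C(226, 2) · (1/2) = 25425/2 = 25425/2 ≈ 12712.5000.

E[X] = 25425/2 = 12712.5000.


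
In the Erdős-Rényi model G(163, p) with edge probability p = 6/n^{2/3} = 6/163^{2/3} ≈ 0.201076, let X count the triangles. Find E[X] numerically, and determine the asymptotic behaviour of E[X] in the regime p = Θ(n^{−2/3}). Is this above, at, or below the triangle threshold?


Number of potential triangles: C(163, 3) = 708561.
Each occurs with probability p³ ≈ (0.201076)³ ≈ 8.12977530e-03.
By linearity: E[X] = C(163, 3)·p³ ≈ 708561 · 8.12977530e-03 ≈ 5760.441718.
Since α = 2/3 < 1, p = c/n^{2/3} ≫ 1/n is above the triangle threshold p ~ 1/n. Asymptotically E[X] ~ (c³/6)·n^{3(1−α)} = (6³/6)·n^{1} → ∞; triangles are abundant w.h.p.

E[X] ≈ 5760.441718; in regime p = Θ(1/n^{2/3}) E[X] diverges (above the triangle threshold p ~ 1/n).


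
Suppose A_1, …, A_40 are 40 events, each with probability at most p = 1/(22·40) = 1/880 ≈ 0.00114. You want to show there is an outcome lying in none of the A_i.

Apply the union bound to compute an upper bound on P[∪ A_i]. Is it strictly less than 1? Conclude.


Union bound: P[∪_{i=1}^{40} A_i] ≤ Σ_i P[A_i] ≤ 40·p = 40·(1/880) = 1/22.
Numerically: 1/22 ≈ 0.04545.
Is 1/22 < 1? YES.
Since P[∪ A_i] ≤ 1/22 < 1, the complement has P[∩ A_i^c] ≥ 1 − 1/22 = 21/22 > 0, so some outcome avoids every A_i.

40·p = 1/22 ≈ 0.04545; existence CERTIFIED by the union bound.


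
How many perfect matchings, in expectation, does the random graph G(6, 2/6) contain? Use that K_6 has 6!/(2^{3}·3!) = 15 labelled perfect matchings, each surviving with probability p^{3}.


K_6 has 6!/(2^{3}·3!) = 15 labelled perfect matchings.
For each such perfect matching H, let X_H = 1 if all 3 edges of H are present in G. Then P[X_H = 1] = p^{3} = (1/3)^{3} = 1/27.
Summing the indicators: E[X] = Σ_H E[X_H] = 15 · p^{3} = 15 · 1/27 = 5/9.
Numerically: E[X] ≈ 0.556.

E[X] = 15 · (1/3)^{3} = 5/9 ≈ 0.556.


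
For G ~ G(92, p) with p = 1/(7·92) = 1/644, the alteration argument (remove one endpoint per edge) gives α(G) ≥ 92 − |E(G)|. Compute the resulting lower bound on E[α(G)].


E[|E(G)|] = C(92, 2)·p = 4186 · (1/644) = 13/2.
E[α(G)] ≥ n − E[|E(G)|] = 92 − 13/2 = 171/2.
Numerically: ≈ 85.50000.
(This is only a lower bound; the true E[α(G)] may be larger.)

E[α(G)] ≥ 171/2 ≈ 85.50000.


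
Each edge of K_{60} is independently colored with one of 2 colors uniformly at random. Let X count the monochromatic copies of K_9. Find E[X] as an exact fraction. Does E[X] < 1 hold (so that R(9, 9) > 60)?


E[X] = C(60, 9) · 2^{1 − 36} = 14783142660 · 2^{−35} = 14783142660/34359738368.
As a reduced fraction: E[X] = 3695785665/8589934592 ≈ 0.430246.
Is E[X] < 1? YES.
Since E[X] < 1, there exists a 2-coloring of K_{60} with no monochromatic K_9; hence R(9, 9) > 60.

E[X] = 3695785665/8589934592 ≈ 0.430246; E[X] < 1, so R(9, 9) > 60.


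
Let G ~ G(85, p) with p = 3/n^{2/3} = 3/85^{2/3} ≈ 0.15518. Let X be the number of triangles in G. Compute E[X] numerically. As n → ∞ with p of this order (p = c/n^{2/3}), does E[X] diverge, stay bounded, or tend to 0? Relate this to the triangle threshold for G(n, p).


Number of potential triangles: C(85, 3) = 98770.
Each occurs with probability p³ ≈ (0.15518)³ ≈ 3.7370242e-03.
By linearity: E[X] = C(85, 3)·p³ ≈ 98770 · 3.7370242e-03 ≈ 369.10588.
Since α = 2/3 < 1, p = c/n^{2/3} ≫ 1/n is above the triangle threshold p ~ 1/n. Asymptotically E[X] ~ (c³/6)·n^{3(1−α)} = (3³/6)·n^{1} → ∞; triangles are abundant w.h.p.

E[X] ≈ 369.10588; in regime p = Θ(1/n^{2/3}) E[X] diverges (above the triangle threshold p ~ 1/n).


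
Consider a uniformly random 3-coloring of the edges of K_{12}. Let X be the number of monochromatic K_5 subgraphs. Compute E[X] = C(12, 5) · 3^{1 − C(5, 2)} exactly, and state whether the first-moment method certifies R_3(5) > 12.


E[X] = C(12, 5) · 3^{1 − 10} = 792 · 3^{−9} = 792/19683.
As a reduced fraction: E[X] = 88/2187 ≈ 0.040.
Is E[X] < 1? YES.
Since E[X] < 1, there exists a 3-coloring of K_{12} with no monochromatic K_5; hence R_3(5) > 12.

E[X] = 88/2187 ≈ 0.040; E[X] < 1, so R_3(5) > 12.


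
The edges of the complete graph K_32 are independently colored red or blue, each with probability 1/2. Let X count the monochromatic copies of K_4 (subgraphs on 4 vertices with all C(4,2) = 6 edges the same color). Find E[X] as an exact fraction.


Let X = Σ_S X_S over the C(32, 4) = 35960 subsets S of size 4, where X_S = 1 if the K_4 on S is monochromatic.
For a fixed S, the K_4 on S has C(4, 2) = 6 edges. P[all 6 edges red] = (1/2)^6, and likewise for blue, so P[monochromatic] = 2·(1/2)^6 = 2^{1 − 6} = 1/32.
Summing: E[X] = C(32, 4) · 2^{1 − 6} = 35960 · 1/32 = 4495/4.
Numerically: E[X] ≈ 1123.750000.

E[X] = C(32,4)·2^(1−C(4,2)) = 4495/4 ≈ 1123.750000.


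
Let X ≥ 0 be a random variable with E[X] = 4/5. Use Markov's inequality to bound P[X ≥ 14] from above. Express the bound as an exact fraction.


μ = E[X] = 4/5, a = 14.
Markov: P[X ≥ 14] ≤ μ/a = (4/5)/14 = 2/35.
Numerically: ≈ 0.0571.
(Since a = 14 > μ = 0.8000, the bound 2/35 is < 1 and informative.)

P[X ≥ 14] ≤ 2/35 ≈ 0.0571.


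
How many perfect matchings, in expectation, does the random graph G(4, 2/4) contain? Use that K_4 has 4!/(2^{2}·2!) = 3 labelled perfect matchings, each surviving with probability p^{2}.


K_4 has 4!/(2^{2}·2!) = 3 labelled perfect matchings.
For each such perfect matching H, let X_H = 1 if all 2 edges of H are present in G. Then P[X_H = 1] = p^{2} = (1/2)^{2} = 1/4.
By linearity of expectation: E[X] = Σ_H E[X_H] = 3 · p^{2} = 3 · 1/4 = 3/4.
Numerically: E[X] ≈ 0.75.

E[X] = 3 · (1/2)^{2} = 3/4 ≈ 0.75.


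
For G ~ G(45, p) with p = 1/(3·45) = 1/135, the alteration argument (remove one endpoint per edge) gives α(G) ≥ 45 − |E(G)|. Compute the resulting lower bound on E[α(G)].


E[|E(G)|] = C(45, 2)·p = 990 · (1/135) = 22/3.
E[α(G)] ≥ n − E[|E(G)|] = 45 − 22/3 = 113/3.
Numerically: ≈ 37.6667.
(This is only a lower bound; the true E[α(G)] may be larger.)

E[α(G)] ≥ 113/3 ≈ 37.6667.


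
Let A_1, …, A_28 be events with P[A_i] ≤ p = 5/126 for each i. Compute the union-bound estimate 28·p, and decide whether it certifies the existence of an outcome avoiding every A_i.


Union bound: P[∪_{i=1}^{28} A_i] ≤ Σ_i P[A_i] ≤ 28·p = 28·(5/126) = 10/9.
Numerically: 10/9 ≈ 1.11111.
Is 10/9 < 1? NO.
Since the bound 10/9 is ≥ 1, the union bound is uninformative here; it does NOT by itself certify existence.

28·p = 10/9 ≈ 1.11111; existence NOT certified by the union bound.


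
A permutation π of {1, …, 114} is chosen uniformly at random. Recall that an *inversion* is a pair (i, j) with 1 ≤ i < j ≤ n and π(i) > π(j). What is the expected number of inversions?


Write X = Σ X_I over the C(114, 2) = 6441 pairs i < j, with X_I the indicator of one inversion.
There are 6441 indicators.
For each fixed pair i < j, the values π(i) and π(j) are two distinct elements of {1, …, 114} in uniformly random order; by symmetry P[π(i) > π(j)] = 1/2.
By linearity: E[X] = 6441 · (1/2) = C(114, 2) · (1/2) = 6441/2 = 6441/2 ≈ 3220.500000.

E[X] = 6441/2 = 3220.500000.


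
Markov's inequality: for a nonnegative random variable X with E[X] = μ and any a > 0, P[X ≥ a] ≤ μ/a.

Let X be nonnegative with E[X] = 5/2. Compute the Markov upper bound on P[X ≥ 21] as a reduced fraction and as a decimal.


μ = E[X] = 5/2, a = 21.
Markov: P[X ≥ 21] ≤ μ/a = (5/2)/21 = 5/42.
Numerically: ≈ 0.1190.
(Since a = 21 > μ = 2.5000, the bound 5/42 is < 1 and informative.)

P[X ≥ 21] ≤ 5/42 ≈ 0.1190.


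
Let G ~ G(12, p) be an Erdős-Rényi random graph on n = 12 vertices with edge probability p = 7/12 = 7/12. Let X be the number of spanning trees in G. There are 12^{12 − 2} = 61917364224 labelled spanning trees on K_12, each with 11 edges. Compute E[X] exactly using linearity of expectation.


K_12 has 12^{12 − 2} = 61917364224 labelled spanning trees.
For each such spanning tree H, let X_H = 1 if all 11 edges of H are present in G. Then P[X_H = 1] = p^{11} = (7/12)^{11} = 1977326743/743008370688.
By linearity of expectation: E[X] = Σ_H E[X_H] = 61917364224 · p^{11} = 61917364224 · 1977326743/743008370688 = 1977326743/12.
Numerically: E[X] ≈ 1.65e+08.

E[X] = 61917364224 · (7/12)^{11} = 1977326743/12 ≈ 1.65e+08.


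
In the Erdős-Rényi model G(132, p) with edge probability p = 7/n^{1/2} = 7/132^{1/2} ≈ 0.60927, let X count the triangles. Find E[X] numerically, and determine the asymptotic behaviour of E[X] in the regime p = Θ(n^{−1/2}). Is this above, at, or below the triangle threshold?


Number of potential triangles: C(132, 3) = 374660.
Each occurs with probability p³ ≈ (0.60927)³ ≈ 2.2616908e-01.
By linearity: E[X] = C(132, 3)·p³ ≈ 374660 · 2.2616908e-01 ≈ 84736.50591.
Since α = 1/2 < 1, p = c/n^{1/2} ≫ 1/n is above the triangle threshold p ~ 1/n. Asymptotically E[X] ~ (c³/6)·n^{3(1−α)} = (7³/6)·n^{1.5} → ∞; triangles are abundant w.h.p.

E[X] ≈ 84736.50591; in regime p = Θ(1/n^{1/2}) E[X] diverges (above the triangle threshold p ~ 1/n).


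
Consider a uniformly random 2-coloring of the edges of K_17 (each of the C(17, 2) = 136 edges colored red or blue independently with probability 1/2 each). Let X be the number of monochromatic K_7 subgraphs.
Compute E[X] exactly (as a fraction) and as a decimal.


Let X = Σ_S X_S over the C(17, 7) = 19448 subsets S of size 7, where X_S = 1 if the K_7 on S is monochromatic.
For a fixed S, the K_7 on S has C(7, 2) = 21 edges. P[all 21 edges red] = (1/2)^21, and likewise for blue, so P[monochromatic] = 2·(1/2)^21 = 2^{1 − 21} = 1/1048576.
By linearity of expectation: E[X] = C(17, 7) · 2^{1 − 21} = 19448 · 1/1048576 = 2431/131072.
Numerically: E[X] ≈ 0.0185.

E[X] = C(17,7)·2^(1−C(7,2)) = 2431/131072 ≈ 0.0185.


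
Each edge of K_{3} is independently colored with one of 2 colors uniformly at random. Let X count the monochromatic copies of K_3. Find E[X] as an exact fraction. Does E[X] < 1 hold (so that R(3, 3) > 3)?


E[X] = C(3, 3) · 2^{1 − 3} = 1 · 2^{−2} = 1/4.
As a reduced fraction: E[X] = 1/4 ≈ 0.250.
Is E[X] < 1? YES.
Since E[X] < 1, there exists a 2-coloring of K_{3} with no monochromatic K_3; hence R(3, 3) > 3.

E[X] = 1/4 ≈ 0.250; E[X] < 1, so R(3, 3) > 3.


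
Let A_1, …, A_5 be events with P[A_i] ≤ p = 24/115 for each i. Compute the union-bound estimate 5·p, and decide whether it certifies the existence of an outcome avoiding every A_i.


Union bound: P[∪_{i=1}^{5} A_i] ≤ Σ_i P[A_i] ≤ 5·p = 5·(24/115) = 24/23.
Numerically: 24/23 ≈ 1.04348.
Is 24/23 < 1? NO.
Since the bound 24/23 is ≥ 1, the union bound is uninformative here; it does NOT by itself certify existence.

5·p = 24/23 ≈ 1.04348; existence NOT certified by the union bound.


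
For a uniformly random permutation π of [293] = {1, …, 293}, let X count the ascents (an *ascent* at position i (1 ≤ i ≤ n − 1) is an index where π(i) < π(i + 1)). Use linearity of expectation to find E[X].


Write X = Σ X_I over i = 1, …, 292, with X_I the indicator of one ascent.
There are 292 indicators.
For each fixed i, the pair (π(i), π(i+1)) is a uniformly random ordered pair of distinct values from {1, …, 293}; by symmetry P[π(i) < π(i+1)] = 1/2.
By linearity: E[X] = 292 · (1/2) = (293 − 1) · (1/2) = 146 ≈ 146.00000.

E[X] = 146 = 146.00000.


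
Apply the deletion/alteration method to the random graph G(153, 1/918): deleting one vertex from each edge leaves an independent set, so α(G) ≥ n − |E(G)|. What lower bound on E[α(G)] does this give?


E[|E(G)|] = C(153, 2)·p = 11628 · (1/918) = 38/3.
E[α(G)] ≥ n − E[|E(G)|] = 153 − 38/3 = 421/3.
Numerically: ≈ 140.3333.
(This is only a lower bound; the true E[α(G)] may be larger.)

E[α(G)] ≥ 421/3 ≈ 140.3333.


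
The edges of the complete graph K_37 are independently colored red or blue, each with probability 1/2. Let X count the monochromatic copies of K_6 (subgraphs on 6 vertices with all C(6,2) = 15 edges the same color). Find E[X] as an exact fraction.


Let X = Σ_S X_S over the C(37, 6) = 2324784 subsets S of size 6, where X_S = 1 if the K_6 on S is monochromatic.
For a fixed S, the K_6 on S has C(6, 2) = 15 edges. P[all 15 edges red] = (1/2)^15, and likewise for blue, so P[monochromatic] = 2·(1/2)^15 = 2^{1 − 15} = 1/16384.
By linearity: E[X] = C(37, 6) · 2^{1 − 15} = 2324784 · 1/16384 = 145299/1024.
Numerically: E[X] ≈ 141.894.

E[X] = C(37,6)·2^(1−C(6,2)) = 145299/1024 ≈ 141.894.


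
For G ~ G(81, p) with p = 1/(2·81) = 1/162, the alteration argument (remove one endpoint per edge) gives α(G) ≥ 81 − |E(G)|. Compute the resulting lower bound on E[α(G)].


E[|E(G)|] = C(81, 2)·p = 3240 · (1/162) = 20.
E[α(G)] ≥ n − E[|E(G)|] = 81 − 20 = 61.
Numerically: ≈ 61.000.
(This is only a lower bound; the true E[α(G)] may be larger.)

E[α(G)] ≥ 61 ≈ 61.000.


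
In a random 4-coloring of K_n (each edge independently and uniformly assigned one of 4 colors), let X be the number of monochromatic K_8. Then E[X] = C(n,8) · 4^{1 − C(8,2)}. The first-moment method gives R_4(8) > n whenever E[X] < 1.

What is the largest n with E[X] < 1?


We need C(n, 8) · 4^{1 − 28} < 1, i.e. C(n, 8) < 4^{28 − 1} = 18014398509481984.
Check values of n near the boundary:
  n = 405: C(405, 8) = 16745853821188050; 16745853821188050 < 18014398509481984? YES
  n = 406: C(406, 8) = 17082453897995850; 17082453897995850 < 18014398509481984? YES
  n = 407: C(407, 8) = 17424959239309050; 17424959239309050 < 18014398509481984? YES
  n = 408: C(408, 8) = 17773458424095231; 17773458424095231 < 18014398509481984? YES
  n = 409: C(409, 8) = 18128041135797879; 18128041135797879 < 18014398509481984? NO
  n = 410: C(410, 8) = 18488798173326195; 18488798173326195 < 18014398509481984? NO
The largest n with C(n, 8) < 18014398509481984 is n = 408 (where E[X] = 17773458424095231/18014398509481984 ≈ 0.9866251). Hence R_4(8) > 408, i.e. R_4(8) ≥ 409.

Largest n = 408; hence R_4(8) > 408.


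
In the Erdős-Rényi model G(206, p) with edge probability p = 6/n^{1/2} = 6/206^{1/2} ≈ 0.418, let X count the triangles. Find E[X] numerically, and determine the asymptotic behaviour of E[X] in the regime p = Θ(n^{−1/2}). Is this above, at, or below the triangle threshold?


Number of potential triangles: C(206, 3) = 1435820.
Each occurs with probability p³ ≈ (0.418)³ ≈ 7.305550e-02.
By linearity: E[X] = C(206, 3)·p³ ≈ 1435820 · 7.305550e-02 ≈ 104894.5488.
Since α = 1/2 < 1, p = c/n^{1/2} ≫ 1/n is above the triangle threshold p ~ 1/n. Asymptotically E[X] ~ (c³/6)·n^{3(1−α)} = (6³/6)·n^{1.5} → ∞; triangles are abundant w.h.p.

E[X] ≈ 104894.5488; in regime p = Θ(1/n^{1/2}) E[X] diverges (above the triangle threshold p ~ 1/n).


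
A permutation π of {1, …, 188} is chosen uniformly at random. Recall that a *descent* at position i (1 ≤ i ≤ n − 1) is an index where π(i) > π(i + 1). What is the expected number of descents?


Write X = Σ X_I over i = 1, …, 187, with X_I the indicator of one descent.
There are 187 indicators.
For each fixed i, the pair (π(i), π(i+1)) is a uniformly random ordered pair of distinct values from {1, …, 188}; by symmetry P[π(i) > π(i+1)] = 1/2.
By linearity: E[X] = 187 · (1/2) = (188 − 1) · (1/2) = 187/2 ≈ 93.50000.

E[X] = 187/2 = 93.50000.


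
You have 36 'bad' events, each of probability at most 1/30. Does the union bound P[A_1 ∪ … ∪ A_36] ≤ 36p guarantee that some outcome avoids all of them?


Union bound: P[∪_{i=1}^{36} A_i] ≤ Σ_i P[A_i] ≤ 36·p = 36·(1/30) = 6/5.
Numerically: 6/5 ≈ 1.20000.
Is 6/5 < 1? NO.
Since the bound 6/5 is ≥ 1, the union bound is uninformative here; it does NOT by itself certify existence.

36·p = 6/5 ≈ 1.20000; existence NOT certified by the union bound.


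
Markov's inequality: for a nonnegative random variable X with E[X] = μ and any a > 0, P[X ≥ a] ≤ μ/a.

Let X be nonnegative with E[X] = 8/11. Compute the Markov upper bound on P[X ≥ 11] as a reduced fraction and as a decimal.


μ = E[X] = 8/11, a = 11.
Markov: P[X ≥ 11] ≤ μ/a = (8/11)/11 = 8/121.
Numerically: ≈ 0.066116.
(Since a = 11 > μ = 0.727273, the bound 8/121 is < 1 and informative.)

P[X ≥ 11] ≤ 8/121 ≈ 0.066116.


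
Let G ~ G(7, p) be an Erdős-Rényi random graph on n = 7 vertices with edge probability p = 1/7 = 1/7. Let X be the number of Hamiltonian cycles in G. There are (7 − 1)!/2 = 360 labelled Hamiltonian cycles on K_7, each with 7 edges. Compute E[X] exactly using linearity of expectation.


K_7 has (7 − 1)!/2 = 360 labelled Hamiltonian cycles.
For each such Hamiltonian cycle H, let X_H = 1 if all 7 edges of H are present in G. Then P[X_H = 1] = p^{7} = (1/7)^{7} = 1/823543.
By linearity: E[X] = Σ_H E[X_H] = 360 · p^{7} = 360 · 1/823543 = 360/823543.
Numerically: E[X] ≈ 0.0004371.

E[X] = 360 · (1/7)^{7} = 360/823543 ≈ 0.0004371.


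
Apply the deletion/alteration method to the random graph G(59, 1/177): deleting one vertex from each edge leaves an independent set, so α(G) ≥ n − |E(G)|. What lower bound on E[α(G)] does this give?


E[|E(G)|] = C(59, 2)·p = 1711 · (1/177) = 29/3.
E[α(G)] ≥ n − E[|E(G)|] = 59 − 29/3 = 148/3.
Numerically: ≈ 49.333.
(This is only a lower bound; the true E[α(G)] may be larger.)

E[α(G)] ≥ 148/3 ≈ 49.333.


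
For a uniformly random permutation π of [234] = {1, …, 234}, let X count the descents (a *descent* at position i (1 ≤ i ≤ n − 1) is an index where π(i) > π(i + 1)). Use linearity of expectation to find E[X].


Write X = Σ X_I over i = 1, …, 233, with X_I the indicator of one descent.
There are 233 indicators.
For each fixed i, the pair (π(i), π(i+1)) is a uniformly random ordered pair of distinct values from {1, …, 234}; by symmetry P[π(i) > π(i+1)] = 1/2.
By linearity: E[X] = 233 · (1/2) = (234 − 1) · (1/2) = 233/2 ≈ 116.50000.

E[X] = 233/2 = 116.50000.


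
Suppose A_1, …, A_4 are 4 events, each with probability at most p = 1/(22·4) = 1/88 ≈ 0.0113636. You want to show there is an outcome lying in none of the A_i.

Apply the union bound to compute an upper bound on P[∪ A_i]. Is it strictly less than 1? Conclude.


Union bound: P[∪_{i=1}^{4} A_i] ≤ Σ_i P[A_i] ≤ 4·p = 4·(1/88) = 1/22.
Numerically: 1/22 ≈ 0.0454545.
Is 1/22 < 1? YES.
Since P[∪ A_i] ≤ 1/22 < 1, the complement has P[∩ A_i^c] ≥ 1 − 1/22 = 21/22 > 0, so some outcome avoids every A_i.

4·p = 1/22 ≈ 0.0454545; existence CERTIFIED by the union bound.


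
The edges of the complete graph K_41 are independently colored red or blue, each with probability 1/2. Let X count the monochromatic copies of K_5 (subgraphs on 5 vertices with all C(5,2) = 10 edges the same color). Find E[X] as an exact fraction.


Let X = Σ_S X_S over the C(41, 5) = 749398 subsets S of size 5, where X_S = 1 if the K_5 on S is monochromatic.
For a fixed S, the K_5 on S has C(5, 2) = 10 edges. P[all 10 edges red] = (1/2)^10, and likewise for blue, so P[monochromatic] = 2·(1/2)^10 = 2^{1 − 10} = 1/512.
By linearity of expectation: E[X] = C(41, 5) · 2^{1 − 10} = 749398 · 1/512 = 374699/256.
Numerically: E[X] ≈ 1463.667969.

E[X] = C(41,5)·2^(1−C(5,2)) = 374699/256 ≈ 1463.667969.


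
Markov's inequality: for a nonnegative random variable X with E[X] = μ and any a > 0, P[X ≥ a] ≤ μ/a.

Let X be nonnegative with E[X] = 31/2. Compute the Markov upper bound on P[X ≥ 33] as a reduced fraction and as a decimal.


μ = E[X] = 31/2, a = 33.
Markov: P[X ≥ 33] ≤ μ/a = (31/2)/33 = 31/66.
Numerically: ≈ 0.469697.
(Since a = 33 > μ = 15.500000, the bound 31/66 is < 1 and informative.)

P[X ≥ 33] ≤ 31/66 ≈ 0.469697.


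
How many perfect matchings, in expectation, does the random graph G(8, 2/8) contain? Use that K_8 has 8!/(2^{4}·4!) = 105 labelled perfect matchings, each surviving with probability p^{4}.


K_8 has 8!/(2^{4}·4!) = 105 labelled perfect matchings.
For each such perfect matching H, let X_H = 1 if all 4 edges of H are present in G. Then P[X_H = 1] = p^{4} = (1/4)^{4} = 1/256.
Summing the indicators: E[X] = Σ_H E[X_H] = 105 · p^{4} = 105 · 1/256 = 105/256.
Numerically: E[X] ≈ 0.41.

E[X] = 105 · (1/4)^{4} = 105/256 ≈ 0.41.
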